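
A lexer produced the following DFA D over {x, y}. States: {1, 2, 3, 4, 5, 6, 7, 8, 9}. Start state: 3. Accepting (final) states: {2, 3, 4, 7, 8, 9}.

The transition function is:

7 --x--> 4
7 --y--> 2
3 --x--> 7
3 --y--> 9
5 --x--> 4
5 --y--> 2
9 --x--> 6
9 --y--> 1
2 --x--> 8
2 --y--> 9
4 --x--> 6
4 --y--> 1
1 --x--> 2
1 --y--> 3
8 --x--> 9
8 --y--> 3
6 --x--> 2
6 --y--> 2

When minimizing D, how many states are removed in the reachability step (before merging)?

1

BFS from 3 reaches {1, 2, 3, 4, 6, 7, 8, 9}; the 1 state(s) 5 are never visited.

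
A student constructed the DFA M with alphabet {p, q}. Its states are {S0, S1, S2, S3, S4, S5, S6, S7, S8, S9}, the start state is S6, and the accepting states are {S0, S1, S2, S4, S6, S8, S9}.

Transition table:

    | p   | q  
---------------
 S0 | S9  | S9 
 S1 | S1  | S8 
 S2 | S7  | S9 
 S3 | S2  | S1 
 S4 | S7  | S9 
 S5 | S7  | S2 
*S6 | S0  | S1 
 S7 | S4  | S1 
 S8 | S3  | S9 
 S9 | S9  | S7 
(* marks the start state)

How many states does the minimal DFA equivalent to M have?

6

First remove the unreachable states {S5}; 9 states remain.
Initial partition by acceptance: {S0,S1,S2,S4,S6,S8,S9} | {S3,S7}.
Refine {S0,S1,S2,S4,S6,S8,S9} on symbol p: members go to different blocks, giving {S0,S1,S6,S9} and {S2,S4,S8}.
Refine {S0,S1,S6,S9} on symbol q: members go to different blocks, giving {S0,S6} and {S1} and {S9}.
Refine {S0,S6} on symbol p: members go to different blocks, giving {S0} and {S6}.
The partition is now stable with 6 blocks: {S0} | {S3,S7} | {S2,S4,S8} | {S1} | {S9} | {S6}.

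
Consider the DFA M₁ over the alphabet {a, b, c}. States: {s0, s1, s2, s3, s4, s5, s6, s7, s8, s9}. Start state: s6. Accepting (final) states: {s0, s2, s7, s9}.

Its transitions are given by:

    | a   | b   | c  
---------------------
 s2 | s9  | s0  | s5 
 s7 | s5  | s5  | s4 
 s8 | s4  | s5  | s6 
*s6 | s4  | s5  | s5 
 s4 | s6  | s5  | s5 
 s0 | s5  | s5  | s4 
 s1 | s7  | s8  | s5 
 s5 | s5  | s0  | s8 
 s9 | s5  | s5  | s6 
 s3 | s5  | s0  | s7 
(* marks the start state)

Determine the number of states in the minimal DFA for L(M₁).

First remove the unreachable states {s1,s2,s3,s7,s9}; 5 states remain.
Start with accepting vs non-accepting: {s0} | {s4,s5,s6,s8}.
Split {s4,s5,s6,s8} by δ(·,b) → {s4,s6,s8} and {s5}.
Refine {s4,s6,s8} on symbol c: members go to different blocks, giving {s4,s6} and {s8}.
The partition is now stable with 4 blocks: {s0} | {s4,s6} | {s5} | {s8}.

4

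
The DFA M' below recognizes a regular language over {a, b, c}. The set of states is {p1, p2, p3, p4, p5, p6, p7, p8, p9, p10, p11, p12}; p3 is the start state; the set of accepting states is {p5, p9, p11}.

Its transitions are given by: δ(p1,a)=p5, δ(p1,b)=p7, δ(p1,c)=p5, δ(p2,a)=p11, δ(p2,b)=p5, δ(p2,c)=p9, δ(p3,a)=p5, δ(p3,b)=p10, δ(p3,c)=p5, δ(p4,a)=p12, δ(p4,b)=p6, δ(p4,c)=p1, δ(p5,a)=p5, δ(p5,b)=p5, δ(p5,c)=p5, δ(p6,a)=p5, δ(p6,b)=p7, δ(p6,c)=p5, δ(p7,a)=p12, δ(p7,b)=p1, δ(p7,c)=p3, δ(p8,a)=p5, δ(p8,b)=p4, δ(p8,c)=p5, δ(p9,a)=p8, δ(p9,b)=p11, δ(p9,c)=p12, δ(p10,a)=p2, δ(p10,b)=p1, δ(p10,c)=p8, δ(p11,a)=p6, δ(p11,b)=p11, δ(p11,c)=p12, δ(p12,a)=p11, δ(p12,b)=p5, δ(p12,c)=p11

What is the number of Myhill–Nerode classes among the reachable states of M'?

P0 = {p5,p9,p11} | {p1,p2,p3,p4,p6,p7,p8,p10,p12}.
On input a, block {p5,p9,p11} splits into {p9,p11} and {p5}.
Refine {p1,p2,p3,p4,p6,p7,p8,p10,p12} on symbol a: members go to different blocks, giving {p1,p3,p6,p8} and {p4,p7,p10} and {p2,p12}.
No further refinement is possible. Final partition (5 blocks): {p9,p11} | {p1,p3,p6,p8} | {p5} | {p4,p7,p10} | {p2,p12}.

5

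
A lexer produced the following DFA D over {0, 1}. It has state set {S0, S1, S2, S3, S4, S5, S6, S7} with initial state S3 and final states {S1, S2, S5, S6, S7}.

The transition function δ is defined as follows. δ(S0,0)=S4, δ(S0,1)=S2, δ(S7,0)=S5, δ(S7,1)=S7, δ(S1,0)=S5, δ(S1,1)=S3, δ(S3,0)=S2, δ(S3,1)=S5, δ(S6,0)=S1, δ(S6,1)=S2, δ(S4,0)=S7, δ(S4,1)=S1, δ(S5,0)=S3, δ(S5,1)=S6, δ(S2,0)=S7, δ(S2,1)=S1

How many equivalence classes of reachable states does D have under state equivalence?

6

First remove the unreachable states {S0,S4}; 6 states remain.
Start with accepting vs non-accepting: {S1,S2,S5,S6,S7} | {S3}.
On input 0, block {S1,S2,S5,S6,S7} splits into {S1,S2,S6,S7} and {S5}.
Split {S1,S2,S6,S7} by δ(·,0) → {S1,S7} and {S2,S6}.
On input 1, block {S1,S7} splits into {S1} and {S7}.
On input 0, block {S2,S6} splits into {S2} and {S6}.
Stable partition: {S1} | {S3} | {S5} | {S2} | {S7} | {S6} — 6 equivalence classes.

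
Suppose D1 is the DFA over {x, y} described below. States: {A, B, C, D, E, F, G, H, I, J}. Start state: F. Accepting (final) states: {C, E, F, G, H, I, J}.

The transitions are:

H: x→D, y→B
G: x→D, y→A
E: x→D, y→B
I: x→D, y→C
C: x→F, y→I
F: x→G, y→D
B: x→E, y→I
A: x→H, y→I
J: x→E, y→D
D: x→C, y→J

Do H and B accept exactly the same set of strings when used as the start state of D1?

No

All states are reachable from the start state.
Start with accepting vs non-accepting: {C,E,F,G,H,I,J} | {A,B,D}.
Split {C,E,F,G,H,I,J} by δ(·,x) → {E,G,H,I} and {C,F,J}.
On input y, block {E,G,H,I} splits into {E,G,H} and {I}.
Split {A,B,D} by δ(·,x) → {A,B} and {D}.
Split {C,F,J} by δ(·,x) → {F,J} and {C}.
No further refinement is possible. Final partition (6 blocks): {E,G,H} | {A,B} | {F,J} | {I} | {D} | {C}.
H and B end up in different blocks, so they are distinguishable. For instance, the string 'ε' is accepted from only H.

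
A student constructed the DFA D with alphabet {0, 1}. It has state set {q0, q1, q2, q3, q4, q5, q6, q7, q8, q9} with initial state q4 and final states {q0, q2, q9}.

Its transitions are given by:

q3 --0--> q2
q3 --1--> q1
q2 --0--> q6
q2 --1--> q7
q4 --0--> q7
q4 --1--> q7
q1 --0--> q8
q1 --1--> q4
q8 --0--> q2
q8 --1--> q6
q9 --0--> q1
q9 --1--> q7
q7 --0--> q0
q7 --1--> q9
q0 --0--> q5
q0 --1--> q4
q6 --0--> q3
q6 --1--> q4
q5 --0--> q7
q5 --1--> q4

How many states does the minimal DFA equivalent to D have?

All states are reachable from the start state.
P0 = {q0,q2,q9} | {q1,q3,q4,q5,q6,q7,q8}.
Split {q1,q3,q4,q5,q6,q7,q8} by δ(·,0) → {q1,q4,q5,q6} and {q3,q7,q8}.
Split {q0,q2,q9} by δ(·,1) → {q2,q9} and {q0}.
Refine {q1,q4,q5,q6} on symbol 1: members go to different blocks, giving {q1,q5,q6} and {q4}.
Refine {q3,q7,q8} on symbol 0: members go to different blocks, giving {q3,q8} and {q7}.
Split {q1,q5,q6} by δ(·,0) → {q1,q6} and {q5}.
Stable partition: {q2,q9} | {q1,q6} | {q3,q8} | {q0} | {q4} | {q7} | {q5} — 7 equivalence classes.

7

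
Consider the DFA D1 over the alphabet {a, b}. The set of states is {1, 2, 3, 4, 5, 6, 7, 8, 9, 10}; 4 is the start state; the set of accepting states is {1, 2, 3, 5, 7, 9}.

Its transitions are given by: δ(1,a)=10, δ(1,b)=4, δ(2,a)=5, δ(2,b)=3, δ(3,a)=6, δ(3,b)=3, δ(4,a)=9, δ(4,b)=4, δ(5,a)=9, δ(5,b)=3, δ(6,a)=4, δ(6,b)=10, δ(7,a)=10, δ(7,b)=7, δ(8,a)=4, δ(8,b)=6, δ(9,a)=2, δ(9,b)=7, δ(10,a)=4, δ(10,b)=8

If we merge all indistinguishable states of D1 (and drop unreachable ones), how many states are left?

Reachable states from the start: {2,3,4,5,6,7,8,9,10}. Unreachable: {1} — drop them.
P0 = {2,3,5,7,9} | {4,6,8,10}.
Split {2,3,5,7,9} by δ(·,a) → {2,5,9} and {3,7}.
On input a, block {4,6,8,10} splits into {6,8,10} and {4}.
Stable partition: {2,5,9} | {6,8,10} | {3,7} | {4} — 4 equivalence classes.

4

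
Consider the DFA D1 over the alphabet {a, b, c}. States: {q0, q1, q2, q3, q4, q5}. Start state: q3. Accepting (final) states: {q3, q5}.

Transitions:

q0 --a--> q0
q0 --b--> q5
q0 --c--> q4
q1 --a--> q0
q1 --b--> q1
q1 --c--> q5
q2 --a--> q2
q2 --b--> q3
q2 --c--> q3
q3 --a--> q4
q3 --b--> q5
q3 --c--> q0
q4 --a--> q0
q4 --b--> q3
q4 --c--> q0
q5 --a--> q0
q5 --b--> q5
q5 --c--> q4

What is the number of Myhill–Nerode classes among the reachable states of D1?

States {q1,q2} cannot be reached from the start state, so discard them.
Start with accepting vs non-accepting: {q3,q5} | {q0,q4}.
No further refinement is possible. Final partition (2 blocks): {q3,q5} | {q0,q4}.

2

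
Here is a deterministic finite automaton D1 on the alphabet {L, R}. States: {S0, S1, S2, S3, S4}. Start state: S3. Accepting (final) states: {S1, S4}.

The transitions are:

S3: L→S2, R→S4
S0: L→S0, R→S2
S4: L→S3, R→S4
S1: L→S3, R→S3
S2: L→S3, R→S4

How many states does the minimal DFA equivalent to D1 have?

Reachable states from the start: {S2,S3,S4}. Unreachable: {S0,S1} — drop them.
Start with accepting vs non-accepting: {S4} | {S2,S3}.
The partition is now stable with 2 blocks: {S4} | {S2,S3}.

2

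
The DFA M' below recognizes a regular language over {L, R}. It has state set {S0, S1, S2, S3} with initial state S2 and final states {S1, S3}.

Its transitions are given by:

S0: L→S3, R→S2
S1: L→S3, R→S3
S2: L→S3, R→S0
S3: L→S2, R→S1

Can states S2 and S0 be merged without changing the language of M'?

Every state is reachable, so we keep all 4.
P0 = {S1,S3} | {S0,S2}.
Refine {S1,S3} on symbol L: members go to different blocks, giving {S1} and {S3}.
No further refinement is possible. Final partition (3 blocks): {S1} | {S0,S2} | {S3}.
S2 and S0 lie in the same block of the stable partition, so they are equivalent — no string distinguishes them.

Yes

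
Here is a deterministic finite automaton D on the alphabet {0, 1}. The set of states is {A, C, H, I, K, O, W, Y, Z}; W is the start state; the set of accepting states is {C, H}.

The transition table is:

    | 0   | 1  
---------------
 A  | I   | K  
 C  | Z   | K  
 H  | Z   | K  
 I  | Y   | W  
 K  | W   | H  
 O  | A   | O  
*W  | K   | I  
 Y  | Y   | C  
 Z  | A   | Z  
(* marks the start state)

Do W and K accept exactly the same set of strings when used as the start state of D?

First remove the unreachable states {O}; 8 states remain.
Initial partition by acceptance: {C,H} | {A,I,K,W,Y,Z}.
Split {A,I,K,W,Y,Z} by δ(·,1) → {A,I,W,Z} and {K,Y}.
On input 0, block {A,I,W,Z} splits into {I,W} and {A,Z}.
Split {K,Y} by δ(·,0) → {Y} and {K}.
Split {I,W} by δ(·,0) → {I} and {W}.
Refine {A,Z} on symbol 0: members go to different blocks, giving {A} and {Z}.
The partition is now stable with 7 blocks: {C,H} | {I} | {Y} | {A} | {K} | {W} | {Z}.
W and K end up in different blocks, so they are distinguishable. For instance, the string '1' is accepted from only K.

No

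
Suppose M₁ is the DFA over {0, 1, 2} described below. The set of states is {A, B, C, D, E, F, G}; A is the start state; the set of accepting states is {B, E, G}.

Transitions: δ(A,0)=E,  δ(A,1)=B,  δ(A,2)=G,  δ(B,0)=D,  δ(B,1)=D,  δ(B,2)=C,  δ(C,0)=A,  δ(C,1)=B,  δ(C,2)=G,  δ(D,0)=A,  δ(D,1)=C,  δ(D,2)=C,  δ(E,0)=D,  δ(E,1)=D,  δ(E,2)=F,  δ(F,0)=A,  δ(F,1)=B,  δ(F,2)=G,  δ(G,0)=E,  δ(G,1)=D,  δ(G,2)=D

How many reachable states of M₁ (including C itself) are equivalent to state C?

2

Initial partition by acceptance: {B,E,G} | {A,C,D,F}.
Refine {B,E,G} on symbol 0: members go to different blocks, giving {B,E} and {G}.
On input 0, block {A,C,D,F} splits into {C,D,F} and {A}.
On input 1, block {C,D,F} splits into {C,F} and {D}.
The partition is now stable with 5 blocks: {B,E} | {C,F} | {G} | {A} | {D}.
State C belongs to the block {C,F}, which has 2 states.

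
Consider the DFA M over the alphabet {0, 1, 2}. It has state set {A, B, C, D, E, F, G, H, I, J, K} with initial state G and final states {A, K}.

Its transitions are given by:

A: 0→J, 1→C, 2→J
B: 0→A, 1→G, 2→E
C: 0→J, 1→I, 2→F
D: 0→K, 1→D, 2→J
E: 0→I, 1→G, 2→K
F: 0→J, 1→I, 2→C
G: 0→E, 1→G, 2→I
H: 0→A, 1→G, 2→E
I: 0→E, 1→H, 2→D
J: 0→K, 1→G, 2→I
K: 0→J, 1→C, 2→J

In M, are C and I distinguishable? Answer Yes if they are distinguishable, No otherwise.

Yes

First remove the unreachable states {B}; 10 states remain.
P0 = {A,K} | {C,D,E,F,G,H,I,J}.
Refine {C,D,E,F,G,H,I,J} on symbol 0: members go to different blocks, giving {C,E,F,G,I} and {D,H,J}.
On input 0, block {C,E,F,G,I} splits into {E,G,I} and {C,F}.
Split {E,G,I} by δ(·,1) → {E,G} and {I}.
Refine {E,G} on symbol 0: members go to different blocks, giving {E} and {G}.
On input 1, block {D,H,J} splits into {H,J} and {D}.
On input 2, block {H,J} splits into {H} and {J}.
No further refinement is possible. Final partition (8 blocks): {A,K} | {E} | {H} | {C,F} | {I} | {G} | {D} | {J}.
C and I end up in different blocks, so they are distinguishable. For instance, the string '00' is accepted from only C.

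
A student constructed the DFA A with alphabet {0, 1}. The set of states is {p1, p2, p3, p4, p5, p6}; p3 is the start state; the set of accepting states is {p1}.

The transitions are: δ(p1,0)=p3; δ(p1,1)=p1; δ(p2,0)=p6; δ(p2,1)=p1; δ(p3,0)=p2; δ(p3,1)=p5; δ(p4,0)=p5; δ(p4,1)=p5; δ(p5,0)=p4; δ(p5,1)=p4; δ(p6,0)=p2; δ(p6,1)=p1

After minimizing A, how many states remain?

All states are reachable from the start state.
Initial partition by acceptance: {p1} | {p2,p3,p4,p5,p6}.
Split {p2,p3,p4,p5,p6} by δ(·,1) → {p3,p4,p5} and {p2,p6}.
Split {p3,p4,p5} by δ(·,0) → {p4,p5} and {p3}.
The partition is now stable with 4 blocks: {p1} | {p4,p5} | {p2,p6} | {p3}.

4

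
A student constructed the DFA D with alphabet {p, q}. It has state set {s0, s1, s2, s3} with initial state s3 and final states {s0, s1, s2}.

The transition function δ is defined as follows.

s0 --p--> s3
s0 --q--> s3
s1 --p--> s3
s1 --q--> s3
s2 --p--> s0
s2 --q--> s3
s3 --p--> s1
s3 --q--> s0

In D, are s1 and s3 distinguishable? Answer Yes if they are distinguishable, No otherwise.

Yes

First remove the unreachable states {s2}; 3 states remain.
Start with accepting vs non-accepting: {s0,s1} | {s3}.
Stable partition: {s0,s1} | {s3} — 2 equivalence classes.
s1 and s3 end up in different blocks, so they are distinguishable. For instance, the string 'ε' is accepted from only s1.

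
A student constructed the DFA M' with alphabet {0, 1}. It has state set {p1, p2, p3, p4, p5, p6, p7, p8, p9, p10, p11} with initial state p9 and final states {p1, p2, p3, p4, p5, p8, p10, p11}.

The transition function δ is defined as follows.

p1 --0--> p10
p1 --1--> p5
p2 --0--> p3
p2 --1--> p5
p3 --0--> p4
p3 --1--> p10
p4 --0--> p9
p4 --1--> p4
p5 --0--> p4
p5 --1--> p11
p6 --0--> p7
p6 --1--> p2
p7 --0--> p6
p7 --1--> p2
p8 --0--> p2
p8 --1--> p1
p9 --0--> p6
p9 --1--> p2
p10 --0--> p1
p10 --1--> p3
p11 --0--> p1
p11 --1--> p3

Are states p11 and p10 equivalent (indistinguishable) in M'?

Yes

First remove the unreachable states {p8}; 10 states remain.
Start with accepting vs non-accepting: {p1,p2,p3,p4,p5,p10,p11} | {p6,p7,p9}.
Refine {p1,p2,p3,p4,p5,p10,p11} on symbol 0: members go to different blocks, giving {p1,p2,p3,p5,p10,p11} and {p4}.
On input 0, block {p1,p2,p3,p5,p10,p11} splits into {p1,p2,p10,p11} and {p3,p5}.
Split {p1,p2,p10,p11} by δ(·,0) → {p1,p10,p11} and {p2}.
The partition is now stable with 5 blocks: {p1,p10,p11} | {p6,p7,p9} | {p4} | {p3,p5} | {p2}.
p11 and p10 lie in the same block of the stable partition, so they are equivalent — no string distinguishes them.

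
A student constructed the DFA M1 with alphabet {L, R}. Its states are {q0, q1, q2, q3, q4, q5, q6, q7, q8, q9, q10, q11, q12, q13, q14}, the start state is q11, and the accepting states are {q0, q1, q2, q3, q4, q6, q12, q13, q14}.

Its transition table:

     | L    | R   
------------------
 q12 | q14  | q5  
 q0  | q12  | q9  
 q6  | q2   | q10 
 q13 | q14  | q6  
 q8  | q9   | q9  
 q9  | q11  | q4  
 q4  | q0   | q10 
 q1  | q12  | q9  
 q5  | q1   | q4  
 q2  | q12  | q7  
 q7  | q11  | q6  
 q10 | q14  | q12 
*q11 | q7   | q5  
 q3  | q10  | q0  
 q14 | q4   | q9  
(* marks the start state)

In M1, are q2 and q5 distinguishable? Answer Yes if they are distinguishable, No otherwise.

First remove the unreachable states {q3,q8,q13}; 12 states remain.
P0 = {q0,q1,q2,q4,q6,q12,q14} | {q5,q7,q9,q10,q11}.
Split {q5,q7,q9,q10,q11} by δ(·,L) → {q7,q9,q11} and {q5,q10}.
Refine {q0,q1,q2,q4,q6,q12,q14} on symbol R: members go to different blocks, giving {q0,q1,q2,q14} and {q4,q6,q12}.
On input R, block {q7,q9,q11} splits into {q7,q9} and {q11}.
The partition is now stable with 5 blocks: {q0,q1,q2,q14} | {q7,q9} | {q5,q10} | {q4,q6,q12} | {q11}.
q2 and q5 end up in different blocks, so they are distinguishable. For instance, the string 'ε' is accepted from only q2.

Yes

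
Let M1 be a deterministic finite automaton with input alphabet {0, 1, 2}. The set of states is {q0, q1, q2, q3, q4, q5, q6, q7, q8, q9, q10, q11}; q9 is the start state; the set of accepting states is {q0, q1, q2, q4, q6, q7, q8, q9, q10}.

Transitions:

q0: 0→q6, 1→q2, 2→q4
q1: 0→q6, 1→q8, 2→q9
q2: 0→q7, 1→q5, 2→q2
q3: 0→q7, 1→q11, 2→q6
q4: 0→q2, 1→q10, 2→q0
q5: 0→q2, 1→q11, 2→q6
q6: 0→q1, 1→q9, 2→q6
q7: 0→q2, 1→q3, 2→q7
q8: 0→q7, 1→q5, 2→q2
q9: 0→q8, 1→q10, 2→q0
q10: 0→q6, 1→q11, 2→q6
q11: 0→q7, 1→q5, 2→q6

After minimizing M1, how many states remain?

6

Every state is reachable, so we keep all 12.
Initial partition by acceptance: {q0,q1,q2,q4,q6,q7,q8,q9,q10} | {q3,q5,q11}.
On input 1, block {q0,q1,q2,q4,q6,q7,q8,q9,q10} splits into {q0,q1,q4,q6,q9} and {q2,q7,q8,q10}.
Split {q0,q1,q4,q6,q9} by δ(·,0) → {q0,q1,q6} and {q4,q9}.
On input 1, block {q0,q1,q6} splits into {q0,q1} and {q6}.
Split {q2,q7,q8,q10} by δ(·,0) → {q2,q7,q8} and {q10}.
The partition is now stable with 6 blocks: {q0,q1} | {q3,q5,q11} | {q2,q7,q8} | {q4,q9} | {q6} | {q10}.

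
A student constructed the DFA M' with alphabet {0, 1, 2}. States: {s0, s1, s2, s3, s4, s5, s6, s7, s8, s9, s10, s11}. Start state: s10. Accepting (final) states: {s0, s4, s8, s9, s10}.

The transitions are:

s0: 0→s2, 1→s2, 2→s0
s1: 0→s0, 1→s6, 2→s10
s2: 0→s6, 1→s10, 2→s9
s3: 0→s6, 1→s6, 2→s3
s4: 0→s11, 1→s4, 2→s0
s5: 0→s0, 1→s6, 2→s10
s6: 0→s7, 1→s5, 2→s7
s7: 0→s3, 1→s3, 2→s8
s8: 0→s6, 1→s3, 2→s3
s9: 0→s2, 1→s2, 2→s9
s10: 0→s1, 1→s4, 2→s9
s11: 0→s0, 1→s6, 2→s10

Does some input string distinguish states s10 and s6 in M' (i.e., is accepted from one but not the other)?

P0 = {s0,s4,s8,s9,s10} | {s1,s2,s3,s5,s6,s7,s11}.
On input 1, block {s0,s4,s8,s9,s10} splits into {s0,s8,s9} and {s4,s10}.
Refine {s0,s8,s9} on symbol 2: members go to different blocks, giving {s0,s9} and {s8}.
On input 0, block {s1,s2,s3,s5,s6,s7,s11} splits into {s2,s3,s6,s7} and {s1,s5,s11}.
On input 1, block {s2,s3,s6,s7} splits into {s3,s7} and {s2} and {s6}.
Refine {s3,s7} on symbol 0: members go to different blocks, giving {s3} and {s7}.
No further refinement is possible. Final partition (8 blocks): {s0,s9} | {s3} | {s4,s10} | {s8} | {s1,s5,s11} | {s2} | {s6} | {s7}.
s10 and s6 end up in different blocks, so they are distinguishable. For instance, the string 'ε' is accepted from only s10.

Yes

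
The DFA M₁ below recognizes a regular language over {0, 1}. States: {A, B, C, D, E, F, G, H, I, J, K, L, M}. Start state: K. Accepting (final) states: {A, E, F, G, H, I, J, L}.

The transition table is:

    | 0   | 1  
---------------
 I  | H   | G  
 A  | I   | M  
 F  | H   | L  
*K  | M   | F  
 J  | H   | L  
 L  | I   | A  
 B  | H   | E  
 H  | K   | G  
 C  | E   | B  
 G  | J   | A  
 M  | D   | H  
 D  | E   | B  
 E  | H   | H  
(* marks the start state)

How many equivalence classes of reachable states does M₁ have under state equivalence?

States {C} cannot be reached from the start state, so discard them.
P0 = {A,E,F,G,H,I,J,L} | {B,D,K,M}.
On input 0, block {A,E,F,G,H,I,J,L} splits into {A,E,F,G,I,J,L} and {H}.
On input 0, block {A,E,F,G,I,J,L} splits into {E,F,I,J} and {A,G,L}.
Split {E,F,I,J} by δ(·,1) → {F,I,J} and {E}.
On input 0, block {B,D,K,M} splits into {K,M} and {B} and {D}.
Refine {K,M} on symbol 0: members go to different blocks, giving {K} and {M}.
On input 1, block {A,G,L} splits into {G,L} and {A}.
No further refinement is possible. Final partition (9 blocks): {F,I,J} | {K} | {H} | {G,L} | {E} | {B} | {D} | {M} | {A}.

9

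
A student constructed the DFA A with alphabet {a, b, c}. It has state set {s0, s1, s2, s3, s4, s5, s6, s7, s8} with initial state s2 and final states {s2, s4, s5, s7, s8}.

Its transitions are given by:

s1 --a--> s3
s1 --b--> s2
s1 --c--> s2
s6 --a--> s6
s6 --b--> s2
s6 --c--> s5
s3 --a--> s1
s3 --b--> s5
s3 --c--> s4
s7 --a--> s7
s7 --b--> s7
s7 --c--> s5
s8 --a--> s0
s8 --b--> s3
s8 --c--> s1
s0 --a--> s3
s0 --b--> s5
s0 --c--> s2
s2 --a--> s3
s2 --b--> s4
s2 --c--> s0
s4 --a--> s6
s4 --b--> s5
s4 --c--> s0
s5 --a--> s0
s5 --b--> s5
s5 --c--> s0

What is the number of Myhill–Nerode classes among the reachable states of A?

2

States {s7,s8} cannot be reached from the start state, so discard them.
P0 = {s2,s4,s5} | {s0,s1,s3,s6}.
Stable partition: {s2,s4,s5} | {s0,s1,s3,s6} — 2 equivalence classes.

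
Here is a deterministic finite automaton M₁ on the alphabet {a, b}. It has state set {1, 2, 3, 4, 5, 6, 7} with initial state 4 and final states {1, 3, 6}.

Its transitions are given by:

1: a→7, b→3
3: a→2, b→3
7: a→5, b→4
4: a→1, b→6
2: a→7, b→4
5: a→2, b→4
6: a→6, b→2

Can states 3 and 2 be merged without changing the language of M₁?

No

Every state is reachable, so we keep all 7.
P0 = {1,3,6} | {2,4,5,7}.
Split {1,3,6} by δ(·,a) → {1,3} and {6}.
On input a, block {2,4,5,7} splits into {2,5,7} and {4}.
Stable partition: {1,3} | {2,5,7} | {6} | {4} — 4 equivalence classes.
3 and 2 end up in different blocks, so they are distinguishable. For instance, the string 'ε' is accepted from only 3.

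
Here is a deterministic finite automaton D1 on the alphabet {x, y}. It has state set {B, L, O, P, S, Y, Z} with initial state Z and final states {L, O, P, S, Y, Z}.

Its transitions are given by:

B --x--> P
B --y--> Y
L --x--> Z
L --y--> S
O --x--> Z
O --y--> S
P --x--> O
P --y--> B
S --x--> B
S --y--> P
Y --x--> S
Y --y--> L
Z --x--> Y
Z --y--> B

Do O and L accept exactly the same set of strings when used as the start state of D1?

Yes

All states are reachable from the start state.
Start with accepting vs non-accepting: {L,O,P,S,Y,Z} | {B}.
On input x, block {L,O,P,S,Y,Z} splits into {L,O,P,Y,Z} and {S}.
Split {L,O,P,Y,Z} by δ(·,x) → {L,O,P,Z} and {Y}.
Refine {L,O,P,Z} on symbol x: members go to different blocks, giving {L,O,P} and {Z}.
Refine {L,O,P} on symbol x: members go to different blocks, giving {L,O} and {P}.
No further refinement is possible. Final partition (6 blocks): {L,O} | {B} | {S} | {Y} | {Z} | {P}.
O and L lie in the same block of the stable partition, so they are equivalent — no string distinguishes them.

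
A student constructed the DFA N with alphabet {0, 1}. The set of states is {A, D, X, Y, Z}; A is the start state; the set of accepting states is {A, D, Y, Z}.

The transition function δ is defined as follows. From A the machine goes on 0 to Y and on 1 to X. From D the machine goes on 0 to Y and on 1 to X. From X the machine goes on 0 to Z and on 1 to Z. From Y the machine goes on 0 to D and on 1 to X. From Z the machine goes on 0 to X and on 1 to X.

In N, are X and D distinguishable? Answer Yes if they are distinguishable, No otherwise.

Yes

P0 = {A,D,Y,Z} | {X}.
Refine {A,D,Y,Z} on symbol 0: members go to different blocks, giving {A,D,Y} and {Z}.
The partition is now stable with 3 blocks: {A,D,Y} | {X} | {Z}.
X and D end up in different blocks, so they are distinguishable. For instance, the string 'ε' is accepted from only D.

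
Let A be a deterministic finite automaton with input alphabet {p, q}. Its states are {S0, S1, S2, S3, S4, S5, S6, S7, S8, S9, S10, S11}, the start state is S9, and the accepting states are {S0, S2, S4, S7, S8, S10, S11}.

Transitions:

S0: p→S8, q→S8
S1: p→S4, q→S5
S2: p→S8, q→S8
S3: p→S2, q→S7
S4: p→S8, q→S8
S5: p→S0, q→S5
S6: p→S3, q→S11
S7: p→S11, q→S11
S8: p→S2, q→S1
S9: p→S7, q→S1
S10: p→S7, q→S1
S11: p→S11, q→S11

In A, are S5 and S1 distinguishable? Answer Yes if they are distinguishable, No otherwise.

States {S3,S6,S10} cannot be reached from the start state, so discard them.
Initial partition by acceptance: {S0,S2,S4,S7,S8,S11} | {S1,S5,S9}.
Split {S0,S2,S4,S7,S8,S11} by δ(·,q) → {S0,S2,S4,S7,S11} and {S8}.
Refine {S0,S2,S4,S7,S11} on symbol p: members go to different blocks, giving {S0,S2,S4} and {S7,S11}.
Refine {S1,S5,S9} on symbol p: members go to different blocks, giving {S1,S5} and {S9}.
No further refinement is possible. Final partition (5 blocks): {S0,S2,S4} | {S1,S5} | {S8} | {S7,S11} | {S9}.
S5 and S1 lie in the same block of the stable partition, so they are equivalent — no string distinguishes them.

No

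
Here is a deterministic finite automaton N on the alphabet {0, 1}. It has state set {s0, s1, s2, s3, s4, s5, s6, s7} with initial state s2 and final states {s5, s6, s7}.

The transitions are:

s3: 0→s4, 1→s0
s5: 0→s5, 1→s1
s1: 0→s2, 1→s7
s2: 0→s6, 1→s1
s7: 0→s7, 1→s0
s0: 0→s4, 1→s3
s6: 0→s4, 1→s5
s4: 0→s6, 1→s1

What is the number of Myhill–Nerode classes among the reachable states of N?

P0 = {s5,s6,s7} | {s0,s1,s2,s3,s4}.
Refine {s5,s6,s7} on symbol 0: members go to different blocks, giving {s5,s7} and {s6}.
On input 0, block {s0,s1,s2,s3,s4} splits into {s0,s1,s3} and {s2,s4}.
Split {s0,s1,s3} by δ(·,1) → {s0,s3} and {s1}.
Refine {s5,s7} on symbol 1: members go to different blocks, giving {s5} and {s7}.
No further refinement is possible. Final partition (6 blocks): {s5} | {s0,s3} | {s6} | {s2,s4} | {s1} | {s7}.

6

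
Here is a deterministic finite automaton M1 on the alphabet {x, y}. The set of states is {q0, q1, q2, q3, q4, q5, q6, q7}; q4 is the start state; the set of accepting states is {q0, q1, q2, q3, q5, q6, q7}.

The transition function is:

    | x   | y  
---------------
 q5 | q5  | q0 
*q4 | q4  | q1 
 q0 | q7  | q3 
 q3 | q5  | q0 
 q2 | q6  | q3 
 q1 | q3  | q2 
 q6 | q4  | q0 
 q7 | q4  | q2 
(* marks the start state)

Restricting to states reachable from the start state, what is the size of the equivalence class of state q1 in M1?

3

P0 = {q0,q1,q2,q3,q5,q6,q7} | {q4}.
On input x, block {q0,q1,q2,q3,q5,q6,q7} splits into {q0,q1,q2,q3,q5} and {q6,q7}.
On input x, block {q0,q1,q2,q3,q5} splits into {q1,q3,q5} and {q0,q2}.
The partition is now stable with 4 blocks: {q1,q3,q5} | {q4} | {q6,q7} | {q0,q2}.
The equivalence class containing q1 is {q1,q3,q5}, of size 3.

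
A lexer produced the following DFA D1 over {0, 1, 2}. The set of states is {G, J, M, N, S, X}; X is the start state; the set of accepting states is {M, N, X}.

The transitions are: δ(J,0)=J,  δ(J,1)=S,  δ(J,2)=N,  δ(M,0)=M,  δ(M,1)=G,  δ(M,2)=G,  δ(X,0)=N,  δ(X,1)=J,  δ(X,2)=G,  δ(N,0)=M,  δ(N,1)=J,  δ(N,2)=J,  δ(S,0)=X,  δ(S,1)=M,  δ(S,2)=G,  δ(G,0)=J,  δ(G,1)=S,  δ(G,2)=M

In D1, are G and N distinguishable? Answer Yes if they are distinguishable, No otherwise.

Yes

Start with accepting vs non-accepting: {M,N,X} | {G,J,S}.
On input 0, block {G,J,S} splits into {G,J} and {S}.
Stable partition: {M,N,X} | {G,J} | {S} — 3 equivalence classes.
G and N end up in different blocks, so they are distinguishable. For instance, the string 'ε' is accepted from only N.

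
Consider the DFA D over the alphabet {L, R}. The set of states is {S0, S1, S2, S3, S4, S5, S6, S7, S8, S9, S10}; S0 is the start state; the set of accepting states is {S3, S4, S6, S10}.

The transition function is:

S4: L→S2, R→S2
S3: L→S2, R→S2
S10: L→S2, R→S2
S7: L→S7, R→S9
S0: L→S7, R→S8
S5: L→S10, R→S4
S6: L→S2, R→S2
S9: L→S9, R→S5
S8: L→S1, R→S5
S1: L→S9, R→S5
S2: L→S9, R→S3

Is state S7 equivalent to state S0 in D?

Yes

States {S6} cannot be reached from the start state, so discard them.
Initial partition by acceptance: {S3,S4,S10} | {S0,S1,S2,S5,S7,S8,S9}.
Refine {S0,S1,S2,S5,S7,S8,S9} on symbol L: members go to different blocks, giving {S0,S1,S2,S7,S8,S9} and {S5}.
Refine {S0,S1,S2,S7,S8,S9} on symbol R: members go to different blocks, giving {S1,S8,S9} and {S0,S7} and {S2}.
No further refinement is possible. Final partition (5 blocks): {S3,S4,S10} | {S1,S8,S9} | {S5} | {S0,S7} | {S2}.
S7 and S0 lie in the same block of the stable partition, so they are equivalent — no string distinguishes them.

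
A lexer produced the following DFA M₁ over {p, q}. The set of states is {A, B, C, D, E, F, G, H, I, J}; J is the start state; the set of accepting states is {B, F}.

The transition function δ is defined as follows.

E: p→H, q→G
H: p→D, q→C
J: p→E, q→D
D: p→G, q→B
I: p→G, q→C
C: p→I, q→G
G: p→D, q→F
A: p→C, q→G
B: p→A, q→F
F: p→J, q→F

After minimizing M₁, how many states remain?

All states are reachable from the start state.
P0 = {B,F} | {A,C,D,E,G,H,I,J}.
Split {A,C,D,E,G,H,I,J} by δ(·,q) → {A,C,E,H,I,J} and {D,G}.
On input p, block {A,C,E,H,I,J} splits into {A,C,E,J} and {H,I}.
On input p, block {A,C,E,J} splits into {A,J} and {C,E}.
The partition is now stable with 5 blocks: {B,F} | {A,J} | {D,G} | {H,I} | {C,E}.

5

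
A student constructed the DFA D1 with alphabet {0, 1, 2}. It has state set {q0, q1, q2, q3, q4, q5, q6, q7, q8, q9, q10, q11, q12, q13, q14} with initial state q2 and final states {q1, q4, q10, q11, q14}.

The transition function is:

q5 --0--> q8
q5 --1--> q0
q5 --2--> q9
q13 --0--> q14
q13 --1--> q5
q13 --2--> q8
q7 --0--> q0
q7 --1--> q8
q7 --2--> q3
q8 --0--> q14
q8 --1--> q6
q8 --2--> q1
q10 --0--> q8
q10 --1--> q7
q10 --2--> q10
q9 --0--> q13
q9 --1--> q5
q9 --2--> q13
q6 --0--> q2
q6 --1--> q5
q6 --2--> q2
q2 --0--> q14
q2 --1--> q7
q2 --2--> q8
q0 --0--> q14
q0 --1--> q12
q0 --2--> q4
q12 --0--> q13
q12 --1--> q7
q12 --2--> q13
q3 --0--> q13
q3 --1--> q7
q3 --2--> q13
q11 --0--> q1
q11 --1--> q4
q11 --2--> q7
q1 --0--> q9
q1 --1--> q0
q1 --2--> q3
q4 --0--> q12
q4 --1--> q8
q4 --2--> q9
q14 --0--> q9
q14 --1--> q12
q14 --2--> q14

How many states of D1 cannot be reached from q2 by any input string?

2

Starting at q2 and following transitions, the reachable set is {q0, q1, q2, q3, q4, q5, q6, q7, q8, q9, q12, q13, q14}. That leaves q10, q11 unreachable — 2 in total.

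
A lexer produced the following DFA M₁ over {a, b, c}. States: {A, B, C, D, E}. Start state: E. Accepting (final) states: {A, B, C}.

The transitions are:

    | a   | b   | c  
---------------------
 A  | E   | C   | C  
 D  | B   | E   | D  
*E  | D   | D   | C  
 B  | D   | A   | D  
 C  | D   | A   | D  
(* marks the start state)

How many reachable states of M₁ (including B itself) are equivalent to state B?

Start with accepting vs non-accepting: {A,B,C} | {D,E}.
Split {A,B,C} by δ(·,c) → {B,C} and {A}.
Refine {D,E} on symbol a: members go to different blocks, giving {D} and {E}.
The partition is now stable with 4 blocks: {B,C} | {D} | {A} | {E}.
State B belongs to the block {B,C}, which has 2 states.

2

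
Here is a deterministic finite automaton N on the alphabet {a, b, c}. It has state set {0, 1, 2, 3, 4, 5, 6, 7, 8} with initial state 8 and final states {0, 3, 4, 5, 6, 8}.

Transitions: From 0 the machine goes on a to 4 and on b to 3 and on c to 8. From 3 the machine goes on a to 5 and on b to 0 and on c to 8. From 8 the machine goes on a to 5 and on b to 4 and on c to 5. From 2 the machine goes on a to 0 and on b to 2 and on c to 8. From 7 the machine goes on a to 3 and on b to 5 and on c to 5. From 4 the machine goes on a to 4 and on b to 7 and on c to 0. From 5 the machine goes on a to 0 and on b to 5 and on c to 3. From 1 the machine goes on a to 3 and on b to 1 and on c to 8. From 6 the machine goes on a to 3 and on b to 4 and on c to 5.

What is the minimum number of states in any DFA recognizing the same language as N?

6

States {1,2,6} cannot be reached from the start state, so discard them.
P0 = {0,3,4,5,8} | {7}.
Split {0,3,4,5,8} by δ(·,b) → {0,3,5,8} and {4}.
Split {0,3,5,8} by δ(·,a) → {3,5,8} and {0}.
Split {3,5,8} by δ(·,a) → {3,8} and {5}.
Refine {3,8} on symbol b: members go to different blocks, giving {3} and {8}.
Stable partition: {3} | {7} | {4} | {0} | {5} | {8} — 6 equivalence classes.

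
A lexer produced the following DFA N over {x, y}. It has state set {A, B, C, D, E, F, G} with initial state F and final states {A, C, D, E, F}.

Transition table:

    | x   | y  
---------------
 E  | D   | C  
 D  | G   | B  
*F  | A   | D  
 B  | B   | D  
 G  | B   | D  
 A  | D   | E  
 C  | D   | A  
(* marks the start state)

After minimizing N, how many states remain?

4

Start with accepting vs non-accepting: {A,C,D,E,F} | {B,G}.
Refine {A,C,D,E,F} on symbol x: members go to different blocks, giving {A,C,E,F} and {D}.
On input x, block {A,C,E,F} splits into {A,C,E} and {F}.
The partition is now stable with 4 blocks: {A,C,E} | {B,G} | {D} | {F}.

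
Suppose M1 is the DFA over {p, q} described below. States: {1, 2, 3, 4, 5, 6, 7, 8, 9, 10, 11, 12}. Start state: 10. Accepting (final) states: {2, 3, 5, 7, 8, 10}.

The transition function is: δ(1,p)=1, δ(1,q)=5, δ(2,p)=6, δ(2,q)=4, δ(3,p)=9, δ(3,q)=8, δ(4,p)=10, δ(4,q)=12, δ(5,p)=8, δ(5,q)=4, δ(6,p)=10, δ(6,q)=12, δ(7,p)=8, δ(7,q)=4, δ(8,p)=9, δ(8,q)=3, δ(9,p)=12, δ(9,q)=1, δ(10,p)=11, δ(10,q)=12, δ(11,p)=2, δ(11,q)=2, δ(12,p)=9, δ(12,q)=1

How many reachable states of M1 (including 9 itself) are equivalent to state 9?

States {7} cannot be reached from the start state, so discard them.
P0 = {2,3,5,8,10} | {1,4,6,9,11,12}.
Refine {2,3,5,8,10} on symbol p: members go to different blocks, giving {2,3,8,10} and {5}.
On input q, block {2,3,8,10} splits into {2,10} and {3,8}.
On input p, block {1,4,6,9,11,12} splits into {1,9,12} and {4,6,11}.
Refine {2,10} on symbol q: members go to different blocks, giving {2} and {10}.
On input q, block {1,9,12} splits into {9,12} and {1}.
Refine {4,6,11} on symbol p: members go to different blocks, giving {4,6} and {11}.
The partition is now stable with 8 blocks: {2} | {9,12} | {5} | {3,8} | {4,6} | {10} | {1} | {11}.
State 9 belongs to the block {9,12}, which has 2 states.

2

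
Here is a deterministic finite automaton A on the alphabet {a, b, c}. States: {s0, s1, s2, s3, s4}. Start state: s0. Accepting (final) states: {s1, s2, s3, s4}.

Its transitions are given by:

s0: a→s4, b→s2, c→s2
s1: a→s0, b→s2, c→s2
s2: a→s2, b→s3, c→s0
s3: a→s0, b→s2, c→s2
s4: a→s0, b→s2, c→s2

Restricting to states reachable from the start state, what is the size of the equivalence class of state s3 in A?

2

States {s1} cannot be reached from the start state, so discard them.
Initial partition by acceptance: {s2,s3,s4} | {s0}.
Split {s2,s3,s4} by δ(·,a) → {s3,s4} and {s2}.
No further refinement is possible. Final partition (3 blocks): {s3,s4} | {s0} | {s2}.
The equivalence class containing s3 is {s3,s4}, of size 2.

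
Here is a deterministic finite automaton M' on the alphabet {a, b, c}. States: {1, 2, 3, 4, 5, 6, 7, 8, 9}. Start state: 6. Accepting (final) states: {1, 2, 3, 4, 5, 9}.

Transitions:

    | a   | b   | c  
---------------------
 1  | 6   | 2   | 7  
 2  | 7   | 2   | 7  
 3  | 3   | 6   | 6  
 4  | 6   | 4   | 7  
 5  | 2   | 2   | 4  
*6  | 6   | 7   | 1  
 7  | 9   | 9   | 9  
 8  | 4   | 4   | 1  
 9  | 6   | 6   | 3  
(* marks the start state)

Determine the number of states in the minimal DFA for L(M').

Reachable states from the start: {1,2,3,6,7,9}. Unreachable: {4,5,8} — drop them.
P0 = {1,2,3,9} | {6,7}.
On input a, block {1,2,3,9} splits into {1,2,9} and {3}.
Split {1,2,9} by δ(·,b) → {1,2} and {9}.
On input a, block {6,7} splits into {6} and {7}.
Refine {1,2} on symbol a: members go to different blocks, giving {1} and {2}.
The partition is now stable with 6 blocks: {1} | {6} | {3} | {9} | {7} | {2}.

6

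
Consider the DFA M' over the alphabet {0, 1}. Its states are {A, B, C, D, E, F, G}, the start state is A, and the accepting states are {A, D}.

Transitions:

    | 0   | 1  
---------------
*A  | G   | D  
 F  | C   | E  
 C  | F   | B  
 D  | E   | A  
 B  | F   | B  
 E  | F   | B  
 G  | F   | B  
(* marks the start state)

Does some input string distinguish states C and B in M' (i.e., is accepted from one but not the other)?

All states are reachable from the start state.
P0 = {A,D} | {B,C,E,F,G}.
The partition is now stable with 2 blocks: {A,D} | {B,C,E,F,G}.
C and B lie in the same block of the stable partition, so they are equivalent — no string distinguishes them.

No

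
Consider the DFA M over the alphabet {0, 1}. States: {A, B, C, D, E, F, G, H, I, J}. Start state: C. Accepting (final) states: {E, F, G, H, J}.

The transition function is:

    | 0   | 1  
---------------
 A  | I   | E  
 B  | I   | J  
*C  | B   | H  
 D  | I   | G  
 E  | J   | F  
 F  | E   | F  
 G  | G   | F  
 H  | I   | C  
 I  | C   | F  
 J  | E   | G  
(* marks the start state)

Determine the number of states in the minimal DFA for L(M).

Reachable states from the start: {B,C,E,F,G,H,I,J}. Unreachable: {A,D} — drop them.
P0 = {E,F,G,H,J} | {B,C,I}.
Split {E,F,G,H,J} by δ(·,0) → {E,F,G,J} and {H}.
On input 1, block {B,C,I} splits into {B,I} and {C}.
Split {B,I} by δ(·,0) → {B} and {I}.
Stable partition: {E,F,G,J} | {B} | {H} | {C} | {I} — 5 equivalence classes.

5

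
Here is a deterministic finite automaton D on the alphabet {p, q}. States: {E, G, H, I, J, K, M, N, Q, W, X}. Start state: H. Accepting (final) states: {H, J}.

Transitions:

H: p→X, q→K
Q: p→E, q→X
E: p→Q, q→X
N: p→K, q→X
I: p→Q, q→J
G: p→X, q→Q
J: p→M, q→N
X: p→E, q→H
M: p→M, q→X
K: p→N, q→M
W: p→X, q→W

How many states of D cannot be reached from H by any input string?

Starting at H and following transitions, the reachable set is {E, H, K, M, N, Q, X}. That leaves G, I, J, W unreachable — 4 in total.

4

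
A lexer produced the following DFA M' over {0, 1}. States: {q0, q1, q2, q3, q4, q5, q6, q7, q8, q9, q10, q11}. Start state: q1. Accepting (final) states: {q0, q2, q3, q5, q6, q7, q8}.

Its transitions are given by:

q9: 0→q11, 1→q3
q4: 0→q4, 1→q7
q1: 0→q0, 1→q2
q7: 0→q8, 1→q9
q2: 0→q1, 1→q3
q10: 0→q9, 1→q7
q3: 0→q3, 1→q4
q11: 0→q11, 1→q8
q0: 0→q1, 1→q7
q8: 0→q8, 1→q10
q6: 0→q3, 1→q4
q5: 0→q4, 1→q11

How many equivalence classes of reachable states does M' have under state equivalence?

4

First remove the unreachable states {q5,q6}; 10 states remain.
P0 = {q0,q2,q3,q7,q8} | {q1,q4,q9,q10,q11}.
Split {q0,q2,q3,q7,q8} by δ(·,0) → {q3,q7,q8} and {q0,q2}.
Split {q1,q4,q9,q10,q11} by δ(·,0) → {q4,q9,q10,q11} and {q1}.
The partition is now stable with 4 blocks: {q3,q7,q8} | {q4,q9,q10,q11} | {q0,q2} | {q1}.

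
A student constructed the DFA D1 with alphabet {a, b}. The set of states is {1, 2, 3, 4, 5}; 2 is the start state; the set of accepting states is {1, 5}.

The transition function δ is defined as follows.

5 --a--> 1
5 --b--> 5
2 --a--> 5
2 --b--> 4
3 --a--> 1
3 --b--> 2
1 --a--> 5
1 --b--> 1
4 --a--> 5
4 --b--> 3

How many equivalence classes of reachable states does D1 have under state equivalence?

2

All states are reachable from the start state.
Start with accepting vs non-accepting: {1,5} | {2,3,4}.
Stable partition: {1,5} | {2,3,4} — 2 equivalence classes.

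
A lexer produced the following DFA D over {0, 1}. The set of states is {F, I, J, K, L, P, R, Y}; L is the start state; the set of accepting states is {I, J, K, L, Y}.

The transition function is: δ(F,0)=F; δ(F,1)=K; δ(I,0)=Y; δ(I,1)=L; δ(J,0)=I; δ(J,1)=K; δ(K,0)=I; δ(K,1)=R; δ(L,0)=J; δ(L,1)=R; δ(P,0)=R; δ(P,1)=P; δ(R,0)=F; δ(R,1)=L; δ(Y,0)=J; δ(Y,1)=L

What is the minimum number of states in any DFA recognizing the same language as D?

3

First remove the unreachable states {P}; 7 states remain.
Start with accepting vs non-accepting: {I,J,K,L,Y} | {F,R}.
Refine {I,J,K,L,Y} on symbol 1: members go to different blocks, giving {I,J,Y} and {K,L}.
The partition is now stable with 3 blocks: {I,J,Y} | {F,R} | {K,L}.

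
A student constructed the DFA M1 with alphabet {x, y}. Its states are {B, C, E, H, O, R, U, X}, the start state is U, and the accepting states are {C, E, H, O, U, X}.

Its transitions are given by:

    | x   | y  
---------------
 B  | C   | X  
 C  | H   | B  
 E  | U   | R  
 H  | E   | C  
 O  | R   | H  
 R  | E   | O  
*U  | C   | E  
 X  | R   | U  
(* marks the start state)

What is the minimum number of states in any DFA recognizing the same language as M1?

Every state is reachable, so we keep all 8.
Initial partition by acceptance: {C,E,H,O,U,X} | {B,R}.
On input x, block {C,E,H,O,U,X} splits into {C,E,H,U} and {O,X}.
Refine {C,E,H,U} on symbol y: members go to different blocks, giving {H,U} and {C,E}.
The partition is now stable with 4 blocks: {H,U} | {B,R} | {O,X} | {C,E}.

4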